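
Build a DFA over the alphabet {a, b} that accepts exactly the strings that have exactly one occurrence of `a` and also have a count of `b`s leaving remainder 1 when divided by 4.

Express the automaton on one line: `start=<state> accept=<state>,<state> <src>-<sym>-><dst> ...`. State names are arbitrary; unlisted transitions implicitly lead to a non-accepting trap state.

start=q0 accept=q4 q0-a->q1 q0-b->q2 q1-a->q3 q1-b->q4 q2-a->q4 q2-b->q5 q3-a->q3 q3-b->q3 q4-a->q3 q4-b->q6 q5-a->q6 q5-b->q7 q6-a->q3 q6-b->q8 q7-a->q8 q7-b->q0 q8-a->q3 q8-b->q1

Handle the two conditions separately and then intersect. The first has 3 states tracking the count of `a`s, saturating at 2; the second has 4 states tracking the count of `b`s modulo 4. A product state is a pair (one from each), accepting exactly when both do. After merging equivalent states the machine shrinks.
        a   b  
>  q0   q1  q2 
   q1   q3  q4 
   q2   q4  q5 
   q3   q3  q3 
 * q4   q3  q6 
   q5   q6  q7 
   q6   q3  q8 
   q7   q8  q0 
   q8   q3  q1 
(> = start, * = accepting)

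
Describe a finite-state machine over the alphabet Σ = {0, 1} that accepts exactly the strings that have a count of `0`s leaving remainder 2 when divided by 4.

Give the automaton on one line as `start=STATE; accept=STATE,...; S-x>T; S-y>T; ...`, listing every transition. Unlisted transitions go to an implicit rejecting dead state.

Keep the running count of `0`s modulo 4: each `0` advances along the cycle A → B → C → D → A while other symbols loop. Accept at C.
       0  1 
>  A   B  A 
   B   C  B 
 * C   D  C 
   D   A  D 
(> = start, * = accepting)

start=A; accept=C; A-0>B; A-1>A; B-0>C; B-1>B; C-0>D; C-1>C; D-0>A; D-1>D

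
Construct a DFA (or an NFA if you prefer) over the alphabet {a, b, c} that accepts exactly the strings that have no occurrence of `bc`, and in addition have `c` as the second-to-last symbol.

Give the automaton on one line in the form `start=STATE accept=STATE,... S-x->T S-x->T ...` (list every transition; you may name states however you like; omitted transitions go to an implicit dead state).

Run two small machines in parallel and take their product. One (3 states) tracks partial matches of the forbidden pattern `bc`; the other (13 states) tracks the last 2 symbols read. Each combined state is a pair, one component from each; accept when both components accept.
With 21 states:
          a    b    c  
>  q0     q1   q2   q3 
   q1     q4   q5   q6 
   q2     q7   q8   q9 
   q3    q10  q11  q12 
   q4     q4   q5   q6 
   q5     q7   q8   q9 
   q6    q10  q11  q12 
   q7     q4   q5   q6 
   q8     q7   q8   q9 
   q9    q13  q14  q15 
 * q10    q4   q5   q6 
 * q11    q7   q8   q9 
 * q12   q10  q11  q12 
   q13   q16  q17  q18 
   q14   q19  q20   q9 
   q15   q13  q14  q15 
   q16   q16  q17  q18 
   q17   q19  q20   q9 
   q18   q13  q14  q15 
   q19   q16  q17  q18 
   q20   q19  q20   q9 
(> = start, * = accepting)

start=q0 accept=q10,q11,q12 q0-a->q1 q0-b->q2 q0-c->q3 q1-a->q4 q1-b->q5 q1-c->q6 q2-a->q7 q2-b->q8 q2-c->q9 q3-a->q10 q3-b->q11 q3-c->q12 q4-a->q4 q4-b->q5 q4-c->q6 q5-a->q7 q5-b->q8 q5-c->q9 q6-a->q10 q6-b->q11 q6-c->q12 q7-a->q4 q7-b->q5 q7-c->q6 q8-a->q7 q8-b->q8 q8-c->q9 q9-a->q13 q9-b->q14 q9-c->q15 q10-a->q4 q10-b->q5 q10-c->q6 q11-a->q7 q11-b->q8 q11-c->q9 q12-a->q10 q12-b->q11 q12-c->q12 q13-a->q16 q13-b->q17 q13-c->q18 q14-a->q19 q14-b->q20 q14-c->q9 q15-a->q13 q15-b->q14 q15-c->q15 q16-a->q16 q16-b->q17 q16-c->q18 q17-a->q19 q17-b->q20 q17-c->q9 q18-a->q13 q18-b->q14 q18-c->q15 q19-a->q16 q19-b->q17 q19-c->q18 q20-a->q19 q20-b->q20 q20-c->q9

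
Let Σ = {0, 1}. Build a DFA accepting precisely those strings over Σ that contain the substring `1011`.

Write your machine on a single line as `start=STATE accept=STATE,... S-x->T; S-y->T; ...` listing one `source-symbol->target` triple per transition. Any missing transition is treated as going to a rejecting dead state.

Track how much of `1011` has been matched so far: state q0 is no progress, q4 is the absorbing accept state reached once `1011` has occurred. Intermediate states record partial matches; on a mismatch, fall back to the longest reusable overlap.
5 states suffice.
        0   1  
>  q0   q0  q1 
   q1   q2  q1 
   q2   q0  q3 
   q3   q2  q4 
 * q4   q4  q4 
(> = start, * = accepting)

start=q0; accept=q4; q0-0->q0; q0-1->q1; q1-0->q2; q1-1->q1; q2-0->q0; q2-1->q3; q3-0->q2; q3-1->q4; q4-0->q4; q4-1->q4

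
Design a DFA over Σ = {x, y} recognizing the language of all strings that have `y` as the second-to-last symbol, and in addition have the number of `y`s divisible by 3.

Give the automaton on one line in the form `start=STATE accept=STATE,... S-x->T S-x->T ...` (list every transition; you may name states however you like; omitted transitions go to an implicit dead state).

start=A accept=E,G A-x->A A-y->B B-x->B B-y->C C-x->D C-y->E D-x->D D-y->F E-x->G E-y->B F-x->G F-y->B G-x->A G-y->B

Run two small machines in parallel and take their product. The first has 7 states tracking the last 2 symbols read; the second has 3 states tracking the count of `y`s modulo 3. A product state is a pair (one from each), accepting exactly when both do. Equivalent product states are then merged.
7 states suffice.
       x  y 
>  A   A  B 
   B   B  C 
   C   D  E 
   D   D  F 
 * E   G  B 
   F   G  B 
 * G   A  B 
(> = start, * = accepting)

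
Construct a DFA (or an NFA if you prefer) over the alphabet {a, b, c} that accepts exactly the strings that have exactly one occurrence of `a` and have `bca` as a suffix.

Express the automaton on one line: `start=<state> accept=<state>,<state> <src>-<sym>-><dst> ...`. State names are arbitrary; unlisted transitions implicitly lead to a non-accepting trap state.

start=q0 accept=q8 q0-a->q1 q0-b->q2 q0-c->q0 q1-a->q3 q1-b->q4 q1-c->q1 q2-a->q1 q2-b->q2 q2-c->q5 q3-a->q3 q3-b->q6 q3-c->q3 q4-a->q3 q4-b->q4 q4-c->q7 q5-a->q8 q5-b->q2 q5-c->q0 q6-a->q3 q6-b->q6 q6-c->q9 q7-a->q10 q7-b->q4 q7-c->q1 q8-a->q3 q8-b->q4 q8-c->q1 q9-a->q10 q9-b->q6 q9-c->q3 q10-a->q3 q10-b->q6 q10-c->q3

Build one automaton per condition and run them in lockstep. The first has 3 states tracking the count of `a`s, saturating at 2; the second has 4 states tracking how much of the suffix `bca` has currently been matched. A product state is a pair (one from each), accepting exactly when both do.
11 states suffice.
          a    b    c  
>  q0     q1   q2   q0 
   q1     q3   q4   q1 
   q2     q1   q2   q5 
   q3     q3   q6   q3 
   q4     q3   q4   q7 
   q5     q8   q2   q0 
   q6     q3   q6   q9 
   q7    q10   q4   q1 
 * q8     q3   q4   q1 
   q9    q10   q6   q3 
   q10    q3   q6   q3 
(> = start, * = accepting)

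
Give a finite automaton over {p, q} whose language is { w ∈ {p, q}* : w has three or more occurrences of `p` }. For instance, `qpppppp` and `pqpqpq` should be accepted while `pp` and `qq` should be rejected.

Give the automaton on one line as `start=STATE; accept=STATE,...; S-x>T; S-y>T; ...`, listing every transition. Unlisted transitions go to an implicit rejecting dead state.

start=S0; accept=S3,S4; S0-p>S1; S0-q>S0; S1-p>S2; S1-q>S1; S2-p>S3; S2-q>S2; S3-p>S4; S3-q>S3; S4-p>S4; S4-q>S4

Count `p`s, saturating at 4: states S0 through S3 mean 0 through 3 `p`s seen; S4 means more than 3. Each `p` increments (capped at S4); other symbols loop. Accept from {S3, S4}.
5 states suffice.
        p   q  
>  S0   S1  S0 
   S1   S2  S1 
   S2   S3  S2 
 * S3   S4  S3 
 * S4   S4  S4 
(> = start, * = accepting)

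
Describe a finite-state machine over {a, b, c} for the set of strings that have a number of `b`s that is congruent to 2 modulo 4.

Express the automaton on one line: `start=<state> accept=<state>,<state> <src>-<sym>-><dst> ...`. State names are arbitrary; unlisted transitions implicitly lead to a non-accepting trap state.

start=s0 accept=s2 s0-a->s0 s0-b->s1 s0-c->s0 s1-a->s1 s1-b->s2 s1-c->s1 s2-a->s2 s2-b->s3 s2-c->s2 s3-a->s3 s3-b->s0 s3-c->s3

The only thing that matters is how many `b`s have appeared, reduced mod 4. Use one state per residue: s0 for 0, …, s3 for 3. Reading `b` moves to the next residue; anything else stays put. s2 is accepting.
        a   b   c  
>  s0   s0  s1  s0 
   s1   s1  s2  s1 
 * s2   s2  s3  s2 
   s3   s3  s0  s3 
(> = start, * = accepting)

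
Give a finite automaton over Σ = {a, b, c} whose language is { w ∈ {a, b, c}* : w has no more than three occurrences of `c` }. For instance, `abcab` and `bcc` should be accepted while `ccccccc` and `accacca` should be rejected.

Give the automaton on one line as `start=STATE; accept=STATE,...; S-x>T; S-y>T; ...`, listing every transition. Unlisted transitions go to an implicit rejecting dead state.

start=s0; accept=s0,s1,s2,s3; s0-a>s0; s0-b>s0; s0-c>s1; s1-a>s1; s1-b>s1; s1-c>s2; s2-a>s2; s2-b>s2; s2-c>s3; s3-a>s3; s3-b>s3; s3-c>s4; s4-a>s4; s4-b>s4; s4-c>s4

Count `c`s, saturating at 4: states s0 through s3 mean 0 through 3 `c`s seen; s4 means more than 3. Each `c` increments (capped at s4); other symbols loop. Accept from {s0, s1, s2, s3}.
        a   b   c  
>* s0   s0  s0  s1 
 * s1   s1  s1  s2 
 * s2   s2  s2  s3 
 * s3   s3  s3  s4 
   s4   s4  s4  s4 
(> = start, * = accepting)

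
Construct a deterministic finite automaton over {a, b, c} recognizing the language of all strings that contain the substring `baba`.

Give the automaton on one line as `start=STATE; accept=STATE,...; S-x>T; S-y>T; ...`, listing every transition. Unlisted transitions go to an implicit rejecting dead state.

States q0..q3 record the length of the longest prefix of `baba` that matches the current input suffix. Reaching q4 means `baba` has been seen, and we stay there forever. Accept from q4.
With 5 states:
        a   b   c  
>  q0   q0  q1  q0 
   q1   q2  q1  q0 
   q2   q0  q3  q0 
   q3   q4  q1  q0 
 * q4   q4  q4  q4 
(> = start, * = accepting)

start=q0; accept=q4; q0-a>q0; q0-b>q1; q0-c>q0; q1-a>q2; q1-b>q1; q1-c>q0; q2-a>q0; q2-b>q3; q2-c>q0; q3-a>q4; q3-b>q1; q3-c>q0; q4-a>q4; q4-b>q4; q4-c>q4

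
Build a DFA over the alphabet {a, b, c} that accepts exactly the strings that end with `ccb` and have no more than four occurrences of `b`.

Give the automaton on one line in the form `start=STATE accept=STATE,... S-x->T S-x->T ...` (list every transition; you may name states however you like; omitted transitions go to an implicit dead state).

start=q0 accept=q9,q13,q15,q16 q0-a->q0 q0-b->q1 q0-c->q2 q1-a->q1 q1-b->q3 q1-c->q4 q2-a->q0 q2-b->q1 q2-c->q5 q3-a->q3 q3-b->q6 q3-c->q7 q4-a->q1 q4-b->q3 q4-c->q8 q5-a->q0 q5-b->q9 q5-c->q5 q6-a->q6 q6-b->q10 q6-c->q11 q7-a->q3 q7-b->q6 q7-c->q12 q8-a->q1 q8-b->q13 q8-c->q8 q9-a->q1 q9-b->q3 q9-c->q4 q10-a->q10 q10-b->q10 q10-c->q10 q11-a->q6 q11-b->q10 q11-c->q14 q12-a->q3 q12-b->q15 q12-c->q12 q13-a->q3 q13-b->q6 q13-c->q7 q14-a->q6 q14-b->q16 q14-c->q14 q15-a->q6 q15-b->q10 q15-c->q11 q16-a->q10 q16-b->q10 q16-c->q10

Build one automaton per condition and run them in lockstep. One (4 states) tracks how much of the suffix `ccb` has currently been matched; the other (6 states) tracks the count of `b`s, saturating at 5. Each combined state is a pair, one component from each; accept when both components accept. Minimizing collapses redundant product states.
With 17 states:
          a    b    c  
>  q0     q0   q1   q2 
   q1     q1   q3   q4 
   q2     q0   q1   q5 
   q3     q3   q6   q7 
   q4     q1   q3   q8 
   q5     q0   q9   q5 
   q6     q6  q10  q11 
   q7     q3   q6  q12 
   q8     q1  q13   q8 
 * q9     q1   q3   q4 
   q10   q10  q10  q10 
   q11    q6  q10  q14 
   q12    q3  q15  q12 
 * q13    q3   q6   q7 
   q14    q6  q16  q14 
 * q15    q6  q10  q11 
 * q16   q10  q10  q10 
(> = start, * = accepting)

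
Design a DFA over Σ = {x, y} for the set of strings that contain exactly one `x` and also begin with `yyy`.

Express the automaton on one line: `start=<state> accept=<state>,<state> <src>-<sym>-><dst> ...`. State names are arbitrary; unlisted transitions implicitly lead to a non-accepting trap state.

start=q0 accept=q5 q0-x->q1 q0-y->q2 q1-x->q1 q1-y->q1 q2-x->q1 q2-y->q3 q3-x->q1 q3-y->q4 q4-x->q5 q4-y->q4 q5-x->q1 q5-y->q5

Build one automaton per condition and run them in lockstep. One (3 states) tracks the count of `x`s, saturating at 2; the other (5 states) tracks whether the input so far still matches the prefix `yyy`. Each combined state is a pair, one component from each; accept when both components accept. After merging equivalent states the machine shrinks.
        x   y  
>  q0   q1  q2 
   q1   q1  q1 
   q2   q1  q3 
   q3   q1  q4 
   q4   q5  q4 
 * q5   q1  q5 
(> = start, * = accepting)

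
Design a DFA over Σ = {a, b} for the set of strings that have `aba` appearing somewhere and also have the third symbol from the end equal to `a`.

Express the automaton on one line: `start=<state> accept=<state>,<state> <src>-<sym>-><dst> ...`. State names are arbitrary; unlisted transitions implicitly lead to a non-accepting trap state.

start=S0 accept=S3,S6,S7,S8 S0-a->S1 S0-b->S0 S1-a->S1 S1-b->S2 S2-a->S3 S2-b->S0 S3-a->S4 S3-b->S5 S4-a->S6 S4-b->S7 S5-a->S3 S5-b->S8 S6-a->S6 S6-b->S7 S7-a->S3 S7-b->S8 S8-a->S9 S8-b->S10 S9-a->S4 S9-b->S5 S10-a->S9 S10-b->S10

Run two small machines in parallel and take their product. The first has 4 states tracking whether and how much of `aba` has been seen; the second has 15 states tracking the last 3 symbols read. A product state is a pair (one from each), accepting exactly when both do. Minimizing collapses redundant product states.
          a    b  
>  S0     S1   S0 
   S1     S1   S2 
   S2     S3   S0 
 * S3     S4   S5 
   S4     S6   S7 
   S5     S3   S8 
 * S6     S6   S7 
 * S7     S3   S8 
 * S8     S9  S10 
   S9     S4   S5 
   S10    S9  S10 
(> = start, * = accepting)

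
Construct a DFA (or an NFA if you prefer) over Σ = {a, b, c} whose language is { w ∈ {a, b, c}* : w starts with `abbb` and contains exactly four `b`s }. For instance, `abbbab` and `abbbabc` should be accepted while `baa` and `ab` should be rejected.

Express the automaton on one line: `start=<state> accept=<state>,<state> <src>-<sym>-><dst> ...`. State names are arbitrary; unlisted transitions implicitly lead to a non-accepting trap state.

start=s0 accept=s6 s0-a->s1 s0-b->s2 s0-c->s2 s1-a->s2 s1-b->s3 s1-c->s2 s2-a->s2 s2-b->s2 s2-c->s2 s3-a->s2 s3-b->s4 s3-c->s2 s4-a->s2 s4-b->s5 s4-c->s2 s5-a->s5 s5-b->s6 s5-c->s5 s6-a->s6 s6-b->s2 s6-c->s6

Handle the two conditions separately and then intersect. One (6 states) tracks whether the input so far still matches the prefix `abbb`; the other (6 states) tracks the count of `b`s, saturating at 5. Each combined state is a pair, one component from each; accept when both components accept. Minimizing collapses redundant product states.
A 7-state machine:
        a   b   c  
>  s0   s1  s2  s2 
   s1   s2  s3  s2 
   s2   s2  s2  s2 
   s3   s2  s4  s2 
   s4   s2  s5  s2 
   s5   s5  s6  s5 
 * s6   s6  s2  s6 
(> = start, * = accepting)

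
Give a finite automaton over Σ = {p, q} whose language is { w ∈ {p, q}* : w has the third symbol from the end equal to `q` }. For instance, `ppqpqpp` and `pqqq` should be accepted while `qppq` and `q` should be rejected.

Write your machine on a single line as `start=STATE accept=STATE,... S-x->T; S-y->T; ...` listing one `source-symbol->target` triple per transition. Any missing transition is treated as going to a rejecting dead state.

start=A; accept=L,M,N,O; A-p->B; A-q->C; B-p->D; B-q->E; C-p->F; C-q->G; D-p->H; D-q->I; E-p->J; E-q->K; F-p->L; F-q->M; G-p->N; G-q->O; H-p->H; H-q->I; I-p->J; I-q->K; J-p->L; J-q->M; K-p->N; K-q->O; L-p->H; L-q->I; M-p->J; M-q->K; N-p->L; N-q->M; O-p->N; O-q->O

Because acceptance depends on a position counted from the end, the machine has to buffer the most recent 3 symbols. Make each state the string of the last up-to-3 symbols read; on input `x` shift the window left and append `x`. Accept when the buffered window has length 3 and begins with `q`.
A 15-state machine:
       p  q 
>  A   B  C 
   B   D  E 
   C   F  G 
   D   H  I 
   E   J  K 
   F   L  M 
   G   N  O 
   H   H  I 
   I   J  K 
   J   L  M 
   K   N  O 
 * L   H  I 
 * M   J  K 
 * N   L  M 
 * O   N  O 
(> = start, * = accepting)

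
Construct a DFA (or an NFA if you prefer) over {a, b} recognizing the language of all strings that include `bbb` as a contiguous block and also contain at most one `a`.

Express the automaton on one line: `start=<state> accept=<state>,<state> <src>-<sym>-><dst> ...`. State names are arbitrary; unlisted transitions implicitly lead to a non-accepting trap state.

Handle the two conditions separately and then intersect. One (4 states) tracks whether and how much of `bbb` has been seen; the other (3 states) tracks the count of `a`s, saturating at 2. Each combined state is a pair, one component from each; accept when both components accept. Equivalent product states are then merged.
A 9-state machine:
        a   b  
>  q0   q1  q2 
   q1   q3  q4 
   q2   q1  q5 
   q3   q3  q3 
   q4   q3  q6 
   q5   q1  q7 
   q6   q3  q8 
 * q7   q8  q7 
 * q8   q3  q8 
(> = start, * = accepting)

start=q0 accept=q7,q8 q0-a->q1 q0-b->q2 q1-a->q3 q1-b->q4 q2-a->q1 q2-b->q5 q3-a->q3 q3-b->q3 q4-a->q3 q4-b->q6 q5-a->q1 q5-b->q7 q6-a->q3 q6-b->q8 q7-a->q8 q7-b->q7 q8-a->q3 q8-b->q8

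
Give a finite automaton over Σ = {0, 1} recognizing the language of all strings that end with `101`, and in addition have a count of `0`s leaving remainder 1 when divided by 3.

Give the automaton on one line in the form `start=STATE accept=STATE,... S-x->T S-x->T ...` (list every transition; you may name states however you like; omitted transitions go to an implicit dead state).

start=S0 accept=S5 S0-0->S1 S0-1->S2 S1-0->S3 S1-1->S1 S2-0->S4 S2-1->S2 S3-0->S0 S3-1->S3 S4-0->S3 S4-1->S5 S5-0->S3 S5-1->S1

Handle the two conditions separately and then intersect. The first has 4 states tracking how much of the suffix `101` has currently been matched; the second has 3 states tracking the count of `0`s modulo 3. A product state is a pair (one from each), accepting exactly when both do. Minimizing collapses redundant product states.
A 6-state machine:
        0   1  
>  S0   S1  S2 
   S1   S3  S1 
   S2   S4  S2 
   S3   S0  S3 
   S4   S3  S5 
 * S5   S3  S1 
(> = start, * = accepting)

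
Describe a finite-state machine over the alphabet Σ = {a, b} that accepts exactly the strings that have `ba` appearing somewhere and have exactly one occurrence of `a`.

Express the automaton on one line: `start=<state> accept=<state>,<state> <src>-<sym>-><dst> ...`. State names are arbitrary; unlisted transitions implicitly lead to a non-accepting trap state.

start=q0 accept=q5 q0-a->q1 q0-b->q2 q1-a->q3 q1-b->q4 q2-a->q5 q2-b->q2 q3-a->q3 q3-b->q6 q4-a->q7 q4-b->q4 q5-a->q7 q5-b->q5 q6-a->q7 q6-b->q6 q7-a->q7 q7-b->q7

Build one automaton per condition and run them in lockstep. One (3 states) tracks whether and how much of `ba` has been seen; the other (3 states) tracks the count of `a`s, saturating at 2. Each combined state is a pair, one component from each; accept when both components accept.
        a   b  
>  q0   q1  q2 
   q1   q3  q4 
   q2   q5  q2 
   q3   q3  q6 
   q4   q7  q4 
 * q5   q7  q5 
   q6   q7  q6 
   q7   q7  q7 
(> = start, * = accepting)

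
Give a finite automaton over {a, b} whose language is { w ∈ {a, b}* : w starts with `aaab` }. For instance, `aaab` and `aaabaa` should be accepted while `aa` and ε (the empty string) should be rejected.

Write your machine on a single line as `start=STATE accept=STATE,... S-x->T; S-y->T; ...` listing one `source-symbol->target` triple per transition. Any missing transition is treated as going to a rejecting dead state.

start=S0; accept=S4; S0-a->S1; S0-b->S5; S1-a->S2; S1-b->S5; S2-a->S3; S2-b->S5; S3-a->S5; S3-b->S4; S4-a->S4; S4-b->S4; S5-a->S5; S5-b->S5

Check the first 4 symbols one by one: S0 through S3 record how many have matched `aaab` so far; any wrong symbol goes to the dead state S5. After all 4 match we enter the accepting sink S4.
A 6-state machine:
        a   b  
>  S0   S1  S5 
   S1   S2  S5 
   S2   S3  S5 
   S3   S5  S4 
 * S4   S4  S4 
   S5   S5  S5 
(> = start, * = accepting)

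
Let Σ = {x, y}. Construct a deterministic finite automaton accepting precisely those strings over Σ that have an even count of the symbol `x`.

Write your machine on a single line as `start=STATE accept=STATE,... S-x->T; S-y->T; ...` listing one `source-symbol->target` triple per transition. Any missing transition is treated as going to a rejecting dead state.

Keep the running count of `x`s modulo 2: each `x` advances along the cycle A → B → A while other symbols loop. Accept at A.
A 2-state machine:
       x  y 
>* A   B  A 
   B   A  B 
(> = start, * = accepting)

start=A; accept=A; A-x->B; A-y->A; B-x->A; B-y->B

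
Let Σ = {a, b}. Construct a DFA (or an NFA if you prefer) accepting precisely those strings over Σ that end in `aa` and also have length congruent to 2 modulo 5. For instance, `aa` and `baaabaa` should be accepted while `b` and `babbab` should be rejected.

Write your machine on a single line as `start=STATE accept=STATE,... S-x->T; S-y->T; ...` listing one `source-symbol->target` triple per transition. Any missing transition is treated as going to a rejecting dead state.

Handle the two conditions separately and then intersect. One (3 states) tracks how much of the suffix `aa` has currently been matched; the other (5 states) tracks the input length modulo 5. Each combined state is a pair, one component from each; accept when both components accept.
A 15-state machine:
          a    b  
>  q0     q1   q2 
   q1     q3   q4 
   q2     q5   q4 
 * q3     q6   q7 
   q4     q8   q7 
   q5     q6   q7 
   q6     q9  q10 
   q7    q11  q10 
   q8     q9  q10 
   q9    q12   q0 
   q10   q13   q0 
   q11   q12   q0 
   q12   q14   q2 
   q13   q14   q2 
   q14    q3   q4 
(> = start, * = accepting)

start=q0; accept=q3; q0-a->q1; q0-b->q2; q1-a->q3; q1-b->q4; q2-a->q5; q2-b->q4; q3-a->q6; q3-b->q7; q4-a->q8; q4-b->q7; q5-a->q6; q5-b->q7; q6-a->q9; q6-b->q10; q7-a->q11; q7-b->q10; q8-a->q9; q8-b->q10; q9-a->q12; q9-b->q0; q10-a->q13; q10-b->q0; q11-a->q12; q11-b->q0; q12-a->q14; q12-b->q2; q13-a->q14; q13-b->q2; q14-a->q3; q14-b->q4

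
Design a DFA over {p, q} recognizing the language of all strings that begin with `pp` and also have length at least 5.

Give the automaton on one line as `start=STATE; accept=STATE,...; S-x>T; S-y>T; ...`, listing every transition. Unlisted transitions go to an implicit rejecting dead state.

Build one automaton per condition and run them in lockstep. One (4 states) tracks whether the input so far still matches the prefix `pp`; the other (7 states) tracks the input length, saturating at 6. Each combined state is a pair, one component from each; accept when both components accept. Equivalent product states are then merged.
A 7-state machine:
        p   q  
>  s0   s1  s2 
   s1   s3  s2 
   s2   s2  s2 
   s3   s4  s4 
   s4   s5  s5 
   s5   s6  s6 
 * s6   s6  s6 
(> = start, * = accepting)

start=s0; accept=s6; s0-p>s1; s0-q>s2; s1-p>s3; s1-q>s2; s2-p>s2; s2-q>s2; s3-p>s4; s3-q>s4; s4-p>s5; s4-q>s5; s5-p>s6; s5-q>s6; s6-p>s6; s6-q>s6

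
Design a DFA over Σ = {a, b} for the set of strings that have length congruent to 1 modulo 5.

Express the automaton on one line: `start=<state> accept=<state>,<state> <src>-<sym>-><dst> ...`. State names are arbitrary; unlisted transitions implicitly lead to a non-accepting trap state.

start=q0 accept=q1 q0-a->q1 q0-b->q1 q1-a->q2 q1-b->q2 q2-a->q3 q2-b->q3 q3-a->q4 q3-b->q4 q4-a->q0 q4-b->q0

Only the length mod 5 matters, so use a 5-cycle: from any state, every input symbol moves to the next state, wrapping q4 back to q0. Mark q1 accepting.
        a   b  
>  q0   q1  q1 
 * q1   q2  q2 
   q2   q3  q3 
   q3   q4  q4 
   q4   q0  q0 
(> = start, * = accepting)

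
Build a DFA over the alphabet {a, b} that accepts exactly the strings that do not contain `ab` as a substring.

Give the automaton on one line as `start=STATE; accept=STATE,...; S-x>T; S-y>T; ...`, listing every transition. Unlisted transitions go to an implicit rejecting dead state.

start=S0; accept=S0,S1; S0-a>S1; S0-b>S0; S1-a>S1; S1-b>S2; S2-a>S2; S2-b>S2

Track partial matches of the forbidden pattern `ab`. State S2 is a dead state reached once `ab` has occurred; every other state accepts. S0 means no part of `ab` is currently matched.
3 states suffice.
        a   b  
>* S0   S1  S0 
 * S1   S1  S2 
   S2   S2  S2 
(> = start, * = accepting)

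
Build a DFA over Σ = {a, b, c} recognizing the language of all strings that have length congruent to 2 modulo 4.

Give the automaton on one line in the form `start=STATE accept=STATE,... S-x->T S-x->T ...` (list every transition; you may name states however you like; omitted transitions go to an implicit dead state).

start=q0 accept=q2 q0-a->q1 q0-b->q1 q0-c->q1 q1-a->q2 q1-b->q2 q1-c->q2 q2-a->q3 q2-b->q3 q2-c->q3 q3-a->q0 q3-b->q0 q3-c->q0

Only the length mod 4 matters, so use a 4-cycle: from any state, every input symbol moves to the next state, wrapping q3 back to q0. Mark q2 accepting.
With 4 states:
        a   b   c  
>  q0   q1  q1  q1 
   q1   q2  q2  q2 
 * q2   q3  q3  q3 
   q3   q0  q0  q0 
(> = start, * = accepting)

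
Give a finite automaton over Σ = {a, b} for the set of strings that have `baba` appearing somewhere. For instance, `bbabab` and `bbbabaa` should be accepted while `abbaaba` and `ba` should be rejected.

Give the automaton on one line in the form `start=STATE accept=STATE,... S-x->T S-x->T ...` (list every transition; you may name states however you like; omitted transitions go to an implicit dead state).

start=S0 accept=S4 S0-a->S0 S0-b->S1 S1-a->S2 S1-b->S1 S2-a->S0 S2-b->S3 S3-a->S4 S3-b->S1 S4-a->S4 S4-b->S4

States S0..S3 record the length of the longest prefix of `baba` that matches the current input suffix. Reaching S4 means `baba` has been seen, and we stay there forever. Accept from S4.
With 5 states:
        a   b  
>  S0   S0  S1 
   S1   S2  S1 
   S2   S0  S3 
   S3   S4  S1 
 * S4   S4  S4 
(> = start, * = accepting)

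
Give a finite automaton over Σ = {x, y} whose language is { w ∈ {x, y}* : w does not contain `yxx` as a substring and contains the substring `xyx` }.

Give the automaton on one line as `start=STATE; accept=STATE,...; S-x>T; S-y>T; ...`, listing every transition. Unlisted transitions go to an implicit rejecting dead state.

Build one automaton per condition and run them in lockstep. One (4 states) tracks partial matches of the forbidden pattern `yxx`; the other (4 states) tracks whether and how much of `xyx` has been seen. Each combined state is a pair, one component from each; accept when both components accept. Minimizing collapses redundant product states.
With 8 states:
       x  y 
>  A   B  C 
   B   B  D 
   C   E  C 
   D   F  C 
   E   G  D 
 * F   G  H 
   G   G  G 
 * H   F  H 
(> = start, * = accepting)

start=A; accept=F,H; A-x>B; A-y>C; B-x>B; B-y>D; C-x>E; C-y>C; D-x>F; D-y>C; E-x>G; E-y>D; F-x>G; F-y>H; G-x>G; G-y>G; H-x>F; H-y>H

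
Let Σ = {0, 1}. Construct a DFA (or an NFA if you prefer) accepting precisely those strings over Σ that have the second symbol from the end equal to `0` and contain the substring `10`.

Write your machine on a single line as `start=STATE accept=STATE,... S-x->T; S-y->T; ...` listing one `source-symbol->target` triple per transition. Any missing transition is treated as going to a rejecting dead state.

Build one automaton per condition and run them in lockstep. One (7 states) tracks the last 2 symbols read; the other (3 states) tracks whether and how much of `10` has been seen. Each combined state is a pair, one component from each; accept when both components accept.
        0   1  
>  s0   s1  s2 
   s1   s3  s4 
   s2   s5  s6 
   s3   s3  s4 
   s4   s5  s6 
   s5   s7  s8 
   s6   s5  s6 
 * s7   s7  s8 
 * s8   s5  s9 
   s9   s5  s9 
(> = start, * = accepting)

start=s0; accept=s7,s8; s0-0->s1; s0-1->s2; s1-0->s3; s1-1->s4; s2-0->s5; s2-1->s6; s3-0->s3; s3-1->s4; s4-0->s5; s4-1->s6; s5-0->s7; s5-1->s8; s6-0->s5; s6-1->s6; s7-0->s7; s7-1->s8; s8-0->s5; s8-1->s9; s9-0->s5; s9-1->s9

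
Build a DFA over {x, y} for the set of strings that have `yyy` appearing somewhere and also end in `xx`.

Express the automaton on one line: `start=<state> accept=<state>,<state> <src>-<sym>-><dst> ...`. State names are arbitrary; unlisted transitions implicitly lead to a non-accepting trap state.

Handle the two conditions separately and then intersect. One (4 states) tracks whether and how much of `yyy` has been seen; the other (3 states) tracks how much of the suffix `xx` has currently been matched. Each combined state is a pair, one component from each; accept when both components accept.
8 states suffice.
        x   y  
>  s0   s1  s2 
   s1   s3  s2 
   s2   s1  s4 
   s3   s3  s2 
   s4   s1  s5 
   s5   s6  s5 
   s6   s7  s5 
 * s7   s7  s5 
(> = start, * = accepting)

start=s0 accept=s7 s0-x->s1 s0-y->s2 s1-x->s3 s1-y->s2 s2-x->s1 s2-y->s4 s3-x->s3 s3-y->s2 s4-x->s1 s4-y->s5 s5-x->s6 s5-y->s5 s6-x->s7 s6-y->s5 s7-x->s7 s7-y->s5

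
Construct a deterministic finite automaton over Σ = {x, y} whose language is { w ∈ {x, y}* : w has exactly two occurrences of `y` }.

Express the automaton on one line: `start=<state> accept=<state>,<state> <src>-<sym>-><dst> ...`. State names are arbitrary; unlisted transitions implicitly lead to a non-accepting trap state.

start=s0 accept=s2 s0-x->s0 s0-y->s1 s1-x->s1 s1-y->s2 s2-x->s2 s2-y->s3 s3-x->s3 s3-y->s3

Count `y`s, saturating at 3: states s0 through s2 mean 0 through 2 `y`s seen; s3 means more than 2. Each `y` increments (capped at s3); other symbols loop. Accept from {s2}.
        x   y  
>  s0   s0  s1 
   s1   s1  s2 
 * s2   s2  s3 
   s3   s3  s3 
(> = start, * = accepting)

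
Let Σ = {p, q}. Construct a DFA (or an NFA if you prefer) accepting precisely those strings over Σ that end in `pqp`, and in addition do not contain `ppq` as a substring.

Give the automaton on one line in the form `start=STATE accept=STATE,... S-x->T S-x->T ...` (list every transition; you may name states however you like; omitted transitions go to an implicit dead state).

start=S0 accept=S5 S0-p->S1 S0-q->S0 S1-p->S2 S1-q->S3 S2-p->S2 S2-q->S4 S3-p->S5 S3-q->S0 S4-p->S6 S4-q->S7 S5-p->S2 S5-q->S3 S6-p->S8 S6-q->S4 S7-p->S8 S7-q->S7 S8-p->S8 S8-q->S4

Run two small machines in parallel and take their product. The first has 4 states tracking how much of the suffix `pqp` has currently been matched; the second has 4 states tracking partial matches of the forbidden pattern `ppq`. A product state is a pair (one from each), accepting exactly when both do.
A 9-state machine:
        p   q  
>  S0   S1  S0 
   S1   S2  S3 
   S2   S2  S4 
   S3   S5  S0 
   S4   S6  S7 
 * S5   S2  S3 
   S6   S8  S4 
   S7   S8  S7 
   S8   S8  S4 
(> = start, * = accepting)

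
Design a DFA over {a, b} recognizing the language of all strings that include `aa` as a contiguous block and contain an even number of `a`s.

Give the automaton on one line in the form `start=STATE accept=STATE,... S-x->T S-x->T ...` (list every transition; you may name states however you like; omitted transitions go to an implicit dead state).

Handle the two conditions separately and then intersect. The first has 3 states tracking whether and how much of `aa` has been seen; the second has 2 states tracking the count of `a`s modulo 2. A product state is a pair (one from each), accepting exactly when both do.
6 states suffice.
        a   b  
>  s0   s1  s0 
   s1   s2  s3 
 * s2   s4  s2 
   s3   s5  s3 
   s4   s2  s4 
   s5   s4  s0 
(> = start, * = accepting)

start=s0 accept=s2 s0-a->s1 s0-b->s0 s1-a->s2 s1-b->s3 s2-a->s4 s2-b->s2 s3-a->s5 s3-b->s3 s4-a->s2 s4-b->s4 s5-a->s4 s5-b->s0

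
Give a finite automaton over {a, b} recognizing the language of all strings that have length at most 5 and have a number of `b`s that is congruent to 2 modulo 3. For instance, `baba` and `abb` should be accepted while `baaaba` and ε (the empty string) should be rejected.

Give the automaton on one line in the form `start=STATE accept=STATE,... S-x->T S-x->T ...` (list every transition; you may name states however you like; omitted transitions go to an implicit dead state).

start=q0 accept=q5,q8,q11,q14 q0-a->q1 q0-b->q2 q1-a->q3 q1-b->q4 q2-a->q4 q2-b->q5 q3-a->q6 q3-b->q7 q4-a->q7 q4-b->q8 q5-a->q8 q5-b->q6 q6-a->q9 q6-b->q10 q7-a->q10 q7-b->q11 q8-a->q11 q8-b->q9 q9-a->q12 q9-b->q13 q10-a->q13 q10-b->q14 q11-a->q14 q11-b->q12 q12-a->q15 q12-b->q16 q13-a->q16 q13-b->q17 q14-a->q17 q14-b->q15 q15-a->q15 q15-b->q16 q16-a->q16 q16-b->q17 q17-a->q17 q17-b->q15

Build one automaton per condition and run them in lockstep. One (7 states) tracks the input length, saturating at 6; the other (3 states) tracks the count of `b`s modulo 3. Each combined state is a pair, one component from each; accept when both components accept.
          a    b  
>  q0     q1   q2 
   q1     q3   q4 
   q2     q4   q5 
   q3     q6   q7 
   q4     q7   q8 
 * q5     q8   q6 
   q6     q9  q10 
   q7    q10  q11 
 * q8    q11   q9 
   q9    q12  q13 
   q10   q13  q14 
 * q11   q14  q12 
   q12   q15  q16 
   q13   q16  q17 
 * q14   q17  q15 
   q15   q15  q16 
   q16   q16  q17 
   q17   q17  q15 
(> = start, * = accepting)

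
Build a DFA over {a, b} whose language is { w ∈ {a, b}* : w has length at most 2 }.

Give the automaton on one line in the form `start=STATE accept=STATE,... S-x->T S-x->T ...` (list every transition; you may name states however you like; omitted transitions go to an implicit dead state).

We only need to distinguish lengths 0, 1, …, 2, and '>2'. Chain q0 → q1 → q2 → q3 on every symbol, with q3 looping. Accepting states: {q0, q1, q2}.
        a   b  
>* q0   q1  q1 
 * q1   q2  q2 
 * q2   q3  q3 
   q3   q3  q3 
(> = start, * = accepting)

start=q0 accept=q0,q1,q2 q0-a->q1 q0-b->q1 q1-a->q2 q1-b->q2 q2-a->q3 q2-b->q3 q3-a->q3 q3-b->q3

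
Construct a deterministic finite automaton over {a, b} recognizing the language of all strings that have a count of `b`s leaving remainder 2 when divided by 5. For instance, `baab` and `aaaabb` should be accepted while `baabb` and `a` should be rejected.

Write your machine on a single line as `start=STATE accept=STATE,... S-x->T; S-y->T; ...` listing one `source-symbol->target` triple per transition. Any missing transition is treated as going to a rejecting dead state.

start=S0; accept=S2; S0-a->S0; S0-b->S1; S1-a->S1; S1-b->S2; S2-a->S2; S2-b->S3; S3-a->S3; S3-b->S4; S4-a->S4; S4-b->S0

Keep the running count of `b`s modulo 5: each `b` advances along the cycle S0 → S1 → S2 → S3 → S4 → S0 while other symbols loop. Accept at S2.
5 states suffice.
        a   b  
>  S0   S0  S1 
   S1   S1  S2 
 * S2   S2  S3 
   S3   S3  S4 
   S4   S4  S0 
(> = start, * = accepting)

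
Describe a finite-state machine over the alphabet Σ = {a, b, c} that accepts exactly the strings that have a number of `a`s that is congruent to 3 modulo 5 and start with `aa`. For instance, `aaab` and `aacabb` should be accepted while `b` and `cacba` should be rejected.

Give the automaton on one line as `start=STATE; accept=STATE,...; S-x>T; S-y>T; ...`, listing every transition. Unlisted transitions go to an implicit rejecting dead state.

start=S0; accept=S4; S0-a>S1; S0-b>S2; S0-c>S2; S1-a>S3; S1-b>S2; S1-c>S2; S2-a>S2; S2-b>S2; S2-c>S2; S3-a>S4; S3-b>S3; S3-c>S3; S4-a>S5; S4-b>S4; S4-c>S4; S5-a>S6; S5-b>S5; S5-c>S5; S6-a>S7; S6-b>S6; S6-c>S6; S7-a>S3; S7-b>S7; S7-c>S7

Handle the two conditions separately and then intersect. The first has 5 states tracking the count of `a`s modulo 5; the second has 4 states tracking whether the input so far still matches the prefix `aa`. A product state is a pair (one from each), accepting exactly when both do. After merging equivalent states the machine shrinks.
With 8 states:
        a   b   c  
>  S0   S1  S2  S2 
   S1   S3  S2  S2 
   S2   S2  S2  S2 
   S3   S4  S3  S3 
 * S4   S5  S4  S4 
   S5   S6  S5  S5 
   S6   S7  S6  S6 
   S7   S3  S7  S7 
(> = start, * = accepting)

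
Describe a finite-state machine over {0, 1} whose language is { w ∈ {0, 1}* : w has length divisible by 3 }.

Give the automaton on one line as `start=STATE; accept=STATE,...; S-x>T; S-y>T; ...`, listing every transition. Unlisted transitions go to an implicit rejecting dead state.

start=q0; accept=q0; q0-0>q1; q0-1>q1; q1-0>q2; q1-1>q2; q2-0>q0; q2-1>q0

Count input length modulo 3: every symbol advances one step around the cycle q0 → q1 → q2 → q0. Accept at q0.
3 states suffice.
        0   1  
>* q0   q1  q1 
   q1   q2  q2 
   q2   q0  q0 
(> = start, * = accepting)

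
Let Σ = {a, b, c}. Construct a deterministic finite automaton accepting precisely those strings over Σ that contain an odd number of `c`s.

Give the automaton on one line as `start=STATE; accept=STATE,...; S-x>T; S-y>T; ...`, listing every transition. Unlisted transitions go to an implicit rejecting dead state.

start=S0; accept=S1; S0-a>S0; S0-b>S0; S0-c>S1; S1-a>S1; S1-b>S1; S1-c>S0

The only thing that matters is how many `c`s have appeared, reduced mod 2. Use one state per residue: S0 for 0, …, S1 for 1. Reading `c` moves to the next residue; anything else stays put. S1 is accepting.
A 2-state machine:
        a   b   c  
>  S0   S0  S0  S1 
 * S1   S1  S1  S0 
(> = start, * = accepting)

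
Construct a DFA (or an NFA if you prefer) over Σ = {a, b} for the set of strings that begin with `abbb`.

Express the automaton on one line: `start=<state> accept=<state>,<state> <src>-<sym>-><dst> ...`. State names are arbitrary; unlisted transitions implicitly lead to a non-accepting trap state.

start=S0 accept=S4 S0-a->S1 S0-b->S5 S1-a->S5 S1-b->S2 S2-a->S5 S2-b->S3 S3-a->S5 S3-b->S4 S4-a->S4 S4-b->S4 S5-a->S5 S5-b->S5

Walk along `abbb` while the input agrees: from S0 take `a` to S1, and so on. Any deviation drops to the rejecting sink S5. Once S4 is reached the prefix is confirmed and every continuation is accepted.
With 6 states:
        a   b  
>  S0   S1  S5 
   S1   S5  S2 
   S2   S5  S3 
   S3   S5  S4 
 * S4   S4  S4 
   S5   S5  S5 
(> = start, * = accepting)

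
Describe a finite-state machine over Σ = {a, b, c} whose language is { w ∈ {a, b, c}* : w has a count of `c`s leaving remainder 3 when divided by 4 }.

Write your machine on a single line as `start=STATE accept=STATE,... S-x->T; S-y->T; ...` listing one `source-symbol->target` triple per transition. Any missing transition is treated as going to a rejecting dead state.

Keep the running count of `c`s modulo 4: each `c` advances along the cycle s0 → s1 → s2 → s3 → s0 while other symbols loop. Accept at s3.
        a   b   c  
>  s0   s0  s0  s1 
   s1   s1  s1  s2 
   s2   s2  s2  s3 
 * s3   s3  s3  s0 
(> = start, * = accepting)

start=s0; accept=s3; s0-a->s0; s0-b->s0; s0-c->s1; s1-a->s1; s1-b->s1; s1-c->s2; s2-a->s2; s2-b->s2; s2-c->s3; s3-a->s3; s3-b->s3; s3-c->s0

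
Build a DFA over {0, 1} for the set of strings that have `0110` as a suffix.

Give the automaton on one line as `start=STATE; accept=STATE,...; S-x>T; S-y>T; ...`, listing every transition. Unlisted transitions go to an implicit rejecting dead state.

start=A; accept=E; A-0>B; A-1>A; B-0>B; B-1>C; C-0>B; C-1>D; D-0>E; D-1>A; E-0>B; E-1>C

Let each state record the length of the longest suffix of the input read so far that is also a prefix of `0110`. B means the last symbol is `0`; C means the last 2 symbols are `01`; D means the last 3 symbols are `011`; E means the last 4 symbols are `0110`. Accept only at E, where the string currently ends in `0110`.
5 states suffice.
       0  1 
>  A   B  A 
   B   B  C 
   C   B  D 
   D   E  A 
 * E   B  C 
(> = start, * = accepting)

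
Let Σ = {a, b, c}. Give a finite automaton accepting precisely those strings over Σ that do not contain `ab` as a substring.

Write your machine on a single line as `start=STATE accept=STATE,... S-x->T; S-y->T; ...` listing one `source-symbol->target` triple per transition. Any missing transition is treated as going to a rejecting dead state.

start=s0; accept=s0,s1; s0-a->s1; s0-b->s0; s0-c->s0; s1-a->s1; s1-b->s2; s1-c->s0; s2-a->s2; s2-b->s2; s2-c->s2

Track partial matches of the forbidden pattern `ab`. State s2 is a dead state reached once `ab` has occurred; every other state accepts. s0 means no part of `ab` is currently matched.
3 states suffice.
        a   b   c  
>* s0   s1  s0  s0 
 * s1   s1  s2  s0 
   s2   s2  s2  s2 
(> = start, * = accepting)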